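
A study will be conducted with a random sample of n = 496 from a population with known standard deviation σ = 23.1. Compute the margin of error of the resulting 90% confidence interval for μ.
Margin of error = 1.71

Margin of error = z* · σ/√n
= 1.645 · 23.1/√496
= 1.645 · 23.1/22.2711
= 1.71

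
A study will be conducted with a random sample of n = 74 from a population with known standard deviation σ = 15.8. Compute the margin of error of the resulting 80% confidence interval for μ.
Margin of error = 2.35

Margin of error = z* · σ/√n
= 1.282 · 15.8/√74
= 1.282 · 15.8/8.6023
= 2.35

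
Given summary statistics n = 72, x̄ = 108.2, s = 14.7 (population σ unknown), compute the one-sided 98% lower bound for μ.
μ ≥ 104.58

Lower bound (one-sided):
t* = 2.092 (one-sided for 98%)
Lower bound = x̄ - t* · s/√n = 108.2 - 2.092 · 14.7/√72 = 104.58

We are 98% confident that μ ≥ 104.58.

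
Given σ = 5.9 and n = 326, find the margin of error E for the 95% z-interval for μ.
Margin of error = 0.64

Margin of error = z* · σ/√n
= 1.960 · 5.9/√326
= 1.960 · 5.9/18.0555
= 0.64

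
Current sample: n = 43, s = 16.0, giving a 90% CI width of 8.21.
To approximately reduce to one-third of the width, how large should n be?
n ≈ 387

CI width ∝ 1/√n
To reduce width by factor 3, need √n to grow by 3 → need 3² = 9 times as many samples.

Current: n = 43, width = 8.21
New: n = 387, width ≈ 2.68

Width reduced by factor of 8.21/2.68 = 3.06.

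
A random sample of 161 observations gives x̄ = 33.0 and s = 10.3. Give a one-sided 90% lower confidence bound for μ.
μ ≥ 31.96

Lower bound (one-sided):
t* = 1.287 (one-sided for 90%)
Lower bound = x̄ - t* · s/√n = 33.0 - 1.287 · 10.3/√161 = 31.96

We are 90% confident that μ ≥ 31.96.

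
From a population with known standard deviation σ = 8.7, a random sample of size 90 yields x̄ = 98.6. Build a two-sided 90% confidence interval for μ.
(97.09, 100.11)

z-interval (σ known):
z* = 1.645 for 90% confidence

Margin of error = z* · σ/√n = 1.645 · 8.7/√90 = 1.51

CI: (98.6 - 1.51, 98.6 + 1.51) = (97.09, 100.11)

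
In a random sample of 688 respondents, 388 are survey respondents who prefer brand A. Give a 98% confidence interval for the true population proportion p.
(0.520, 0.608)

Proportion CI:
p̂ = 388/688 = 0.56395
SE = √(p̂(1-p̂)/n) = √(0.56395 · 0.43605 / 688) = 0.01891

z* = 2.326
Margin = z* · SE = 2.326 · 0.01891 = 0.0440

CI: 0.56395 ± 0.0440 = (0.520, 0.608)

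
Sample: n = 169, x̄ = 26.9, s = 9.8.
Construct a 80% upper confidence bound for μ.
μ ≤ 27.54

Upper bound (one-sided):
t* = 0.844 (one-sided for 80%)
Upper bound = x̄ + t* · s/√n = 26.9 + 0.844 · 9.8/√169 = 27.54

We are 80% confident that μ ≤ 27.54.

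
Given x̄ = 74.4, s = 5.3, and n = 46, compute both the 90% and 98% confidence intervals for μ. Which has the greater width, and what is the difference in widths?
98% CI is wider by 1.15

df = 45
90% CI: t* = 1.679, (73.09, 75.71), width = 2 · t* · s/√n = 2.62
98% CI: t* = 2.412, (72.52, 76.28), width = 2 · t* · s/√n = 3.77

The 98% CI is wider by 3.77 - 2.62 = 1.15.
Higher confidence requires a wider interval.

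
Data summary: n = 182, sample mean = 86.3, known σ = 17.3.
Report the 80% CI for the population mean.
(84.66, 87.94)

z-interval (σ known):
z* = 1.282 for 80% confidence

Margin of error = z* · σ/√n = 1.282 · 17.3/√182 = 1.64

CI: (86.3 - 1.64, 86.3 + 1.64) = (84.66, 87.94)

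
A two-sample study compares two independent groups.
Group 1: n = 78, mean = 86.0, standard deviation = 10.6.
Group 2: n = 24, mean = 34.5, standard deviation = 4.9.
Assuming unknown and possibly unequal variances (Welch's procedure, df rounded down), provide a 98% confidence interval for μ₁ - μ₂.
(47.79, 55.21)

Difference: x̄₁ - x̄₂ = 51.50
SE = √(s₁²/n₁ + s₂²/n₂) = √(10.6²/78 + 4.9²/24) = 1.5623
df = 84.56 → 84 (Welch–Satterthwaite, rounded down)
t* = 2.372

CI: 51.50 ± 2.372 · 1.5623 = 51.50 ± 3.71 = (47.79, 55.21)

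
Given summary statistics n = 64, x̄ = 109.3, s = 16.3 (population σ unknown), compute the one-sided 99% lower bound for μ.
μ ≥ 104.44

Lower bound (one-sided):
t* = 2.387 (one-sided for 99%)
Lower bound = x̄ - t* · s/√n = 109.3 - 2.387 · 16.3/√64 = 104.44

We are 99% confident that μ ≥ 104.44.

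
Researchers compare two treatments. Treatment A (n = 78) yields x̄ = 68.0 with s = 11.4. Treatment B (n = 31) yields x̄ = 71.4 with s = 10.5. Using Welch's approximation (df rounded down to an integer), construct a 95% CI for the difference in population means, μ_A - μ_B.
(-7.97, 1.17)

Difference: x̄₁ - x̄₂ = -3.40
SE = √(s₁²/n₁ + s₂²/n₂) = √(11.4²/78 + 10.5²/31) = 2.2853
df = 59.60 → 59 (Welch–Satterthwaite, rounded down)
t* = 2.001

CI: -3.40 ± 2.001 · 2.2853 = -3.40 ± 4.57 = (-7.97, 1.17)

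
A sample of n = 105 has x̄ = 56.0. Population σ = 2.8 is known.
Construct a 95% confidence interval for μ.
(55.46, 56.54)

z-interval (σ known):
z* = 1.960 for 95% confidence

Margin of error = z* · σ/√n = 1.960 · 2.8/√105 = 0.54

CI: (56.0 - 0.54, 56.0 + 0.54) = (55.46, 56.54)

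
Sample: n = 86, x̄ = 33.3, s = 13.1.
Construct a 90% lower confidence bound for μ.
μ ≥ 31.47

Lower bound (one-sided):
t* = 1.292 (one-sided for 90%)
Lower bound = x̄ - t* · s/√n = 33.3 - 1.292 · 13.1/√86 = 31.47

We are 90% confident that μ ≥ 31.47.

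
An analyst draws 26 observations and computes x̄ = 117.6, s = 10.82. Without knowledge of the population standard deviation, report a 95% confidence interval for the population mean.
(113.23, 121.97)

t-interval (σ unknown):
df = n - 1 = 25
t* = 2.060 for 95% confidence

Margin of error = t* · s/√n = 2.060 · 10.82/√26 = 4.37

CI: (113.23, 121.97)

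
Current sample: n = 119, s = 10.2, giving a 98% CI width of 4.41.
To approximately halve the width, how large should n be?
n ≈ 476

CI width ∝ 1/√n
To reduce width by factor 2, need √n to grow by 2 → need 2² = 4 times as many samples.

Current: n = 119, width = 4.41
New: n = 476, width ≈ 2.18

Width reduced by factor of 4.41/2.18 = 2.02.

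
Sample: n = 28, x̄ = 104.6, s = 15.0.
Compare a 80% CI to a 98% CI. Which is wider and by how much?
98% CI is wider by 6.57

df = 27
80% CI: t* = 1.314, (100.88, 108.32), width = 2 · t* · s/√n = 7.45
98% CI: t* = 2.473, (97.59, 111.61), width = 2 · t* · s/√n = 14.02

The 98% CI is wider by 14.02 - 7.45 = 6.57.
Higher confidence requires a wider interval.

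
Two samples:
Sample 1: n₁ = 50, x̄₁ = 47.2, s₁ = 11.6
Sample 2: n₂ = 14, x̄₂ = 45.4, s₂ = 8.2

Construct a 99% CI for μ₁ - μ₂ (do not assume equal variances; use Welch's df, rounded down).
(-5.74, 9.34)

Difference: x̄₁ - x̄₂ = 1.80
SE = √(s₁²/n₁ + s₂²/n₂) = √(11.6²/50 + 8.2²/14) = 2.7375
df = 29.22 → 29 (Welch–Satterthwaite, rounded down)
t* = 2.756

CI: 1.80 ± 2.756 · 2.7375 = 1.80 ± 7.54 = (-5.74, 9.34)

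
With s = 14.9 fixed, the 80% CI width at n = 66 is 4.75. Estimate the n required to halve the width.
n ≈ 264

CI width ∝ 1/√n
To reduce width by factor 2, need √n to grow by 2 → need 2² = 4 times as many samples.

Current: n = 66, width = 4.75
New: n = 264, width ≈ 2.36

Width reduced by factor of 4.75/2.36 = 2.01.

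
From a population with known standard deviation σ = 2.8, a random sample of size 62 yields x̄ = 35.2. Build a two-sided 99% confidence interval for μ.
(34.28, 36.12)

z-interval (σ known):
z* = 2.576 for 99% confidence

Margin of error = z* · σ/√n = 2.576 · 2.8/√62 = 0.92

CI: (35.2 - 0.92, 35.2 + 0.92) = (34.28, 36.12)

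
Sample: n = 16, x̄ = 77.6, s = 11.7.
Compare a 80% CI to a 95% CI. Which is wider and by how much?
95% CI is wider by 4.63

df = 15
80% CI: t* = 1.341, (73.68, 81.52), width = 2 · t* · s/√n = 7.84
95% CI: t* = 2.131, (71.37, 83.83), width = 2 · t* · s/√n = 12.47

The 95% CI is wider by 12.47 - 7.84 = 4.63.
Higher confidence requires a wider interval.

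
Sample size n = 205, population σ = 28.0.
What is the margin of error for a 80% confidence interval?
Margin of error = 2.51

Margin of error = z* · σ/√n
= 1.282 · 28.0/√205
= 1.282 · 28.0/14.3178
= 2.51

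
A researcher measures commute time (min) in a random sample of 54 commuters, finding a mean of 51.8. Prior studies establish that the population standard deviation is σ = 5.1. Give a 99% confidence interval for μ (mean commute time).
(50.01, 53.59)

z-interval (σ known):
z* = 2.576 for 99% confidence

Margin of error = z* · σ/√n = 2.576 · 5.1/√54 = 1.79

CI: (51.8 - 1.79, 51.8 + 1.79) = (50.01, 53.59)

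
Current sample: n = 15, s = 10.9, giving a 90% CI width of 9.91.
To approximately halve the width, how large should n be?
n ≈ 60

CI width ∝ 1/√n
To reduce width by factor 2, need √n to grow by 2 → need 2² = 4 times as many samples.

Current: n = 15, width = 9.91
New: n = 60, width ≈ 4.70

Width reduced by factor of 9.91/4.70 = 2.11.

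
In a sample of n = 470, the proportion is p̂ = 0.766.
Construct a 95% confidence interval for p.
(0.728, 0.804)

Proportion CI:
SE = √(p̂(1-p̂)/n) = √(0.766 · 0.234 / 470) = 0.01953

z* = 1.960
Margin = z* · SE = 1.960 · 0.01953 = 0.0383

CI: 0.766 ± 0.0383 = (0.728, 0.804)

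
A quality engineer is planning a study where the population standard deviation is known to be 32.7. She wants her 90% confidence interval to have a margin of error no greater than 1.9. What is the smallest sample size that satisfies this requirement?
n ≥ 802

For margin E ≤ 1.9:
n ≥ (z* · σ / E)²
n ≥ (1.645 · 32.7 / 1.9)²
n ≥ 801.53

Minimum n = 802 (rounding up)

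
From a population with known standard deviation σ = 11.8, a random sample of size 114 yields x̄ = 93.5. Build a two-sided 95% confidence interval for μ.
(91.33, 95.67)

z-interval (σ known):
z* = 1.960 for 95% confidence

Margin of error = z* · σ/√n = 1.960 · 11.8/√114 = 2.17

CI: (93.5 - 2.17, 93.5 + 2.17) = (91.33, 95.67)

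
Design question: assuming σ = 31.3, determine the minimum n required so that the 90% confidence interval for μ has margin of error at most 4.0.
n ≥ 166

For margin E ≤ 4.0:
n ≥ (z* · σ / E)²
n ≥ (1.645 · 31.3 / 4.0)²
n ≥ 165.69

Minimum n = 166 (rounding up)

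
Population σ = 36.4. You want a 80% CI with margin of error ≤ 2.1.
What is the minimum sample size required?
n ≥ 494

For margin E ≤ 2.1:
n ≥ (z* · σ / E)²
n ≥ (1.282 · 36.4 / 2.1)²
n ≥ 493.79

Minimum n = 494 (rounding up)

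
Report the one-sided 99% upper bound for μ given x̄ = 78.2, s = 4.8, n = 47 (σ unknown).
μ ≤ 79.89

Upper bound (one-sided):
t* = 2.410 (one-sided for 99%)
Upper bound = x̄ + t* · s/√n = 78.2 + 2.410 · 4.8/√47 = 79.89

We are 99% confident that μ ≤ 79.89.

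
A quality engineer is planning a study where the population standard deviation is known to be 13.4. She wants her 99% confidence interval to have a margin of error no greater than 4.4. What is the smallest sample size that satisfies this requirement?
n ≥ 62

For margin E ≤ 4.4:
n ≥ (z* · σ / E)²
n ≥ (2.576 · 13.4 / 4.4)²
n ≥ 61.55

Minimum n = 62 (rounding up)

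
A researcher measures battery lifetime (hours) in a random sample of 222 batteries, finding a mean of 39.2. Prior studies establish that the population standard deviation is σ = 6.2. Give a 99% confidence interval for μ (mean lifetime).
(38.13, 40.27)

z-interval (σ known):
z* = 2.576 for 99% confidence

Margin of error = z* · σ/√n = 2.576 · 6.2/√222 = 1.07

CI: (39.2 - 1.07, 39.2 + 1.07) = (38.13, 40.27)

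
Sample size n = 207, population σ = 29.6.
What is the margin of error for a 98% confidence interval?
Margin of error = 4.79

Margin of error = z* · σ/√n
= 2.326 · 29.6/√207
= 2.326 · 29.6/14.3875
= 4.79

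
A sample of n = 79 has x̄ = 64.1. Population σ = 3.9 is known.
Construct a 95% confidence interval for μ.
(63.24, 64.96)

z-interval (σ known):
z* = 1.960 for 95% confidence

Margin of error = z* · σ/√n = 1.960 · 3.9/√79 = 0.86

CI: (64.1 - 0.86, 64.1 + 0.86) = (63.24, 64.96)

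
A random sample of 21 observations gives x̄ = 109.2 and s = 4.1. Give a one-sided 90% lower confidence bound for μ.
μ ≥ 108.01

Lower bound (one-sided):
t* = 1.325 (one-sided for 90%)
Lower bound = x̄ - t* · s/√n = 109.2 - 1.325 · 4.1/√21 = 108.01

We are 90% confident that μ ≥ 108.01.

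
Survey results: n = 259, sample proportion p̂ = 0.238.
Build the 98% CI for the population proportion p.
(0.176, 0.300)

Proportion CI:
SE = √(p̂(1-p̂)/n) = √(0.238 · 0.762 / 259) = 0.02646

z* = 2.326
Margin = z* · SE = 2.326 · 0.02646 = 0.0615

CI: 0.238 ± 0.0615 = (0.176, 0.300)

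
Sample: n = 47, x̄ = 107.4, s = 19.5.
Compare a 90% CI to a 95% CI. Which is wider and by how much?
95% CI is wider by 1.90

df = 46
90% CI: t* = 1.679, (102.62, 112.18), width = 2 · t* · s/√n = 9.55
95% CI: t* = 2.013, (101.67, 113.13), width = 2 · t* · s/√n = 11.45

The 95% CI is wider by 11.45 - 9.55 = 1.90.
Higher confidence requires a wider interval.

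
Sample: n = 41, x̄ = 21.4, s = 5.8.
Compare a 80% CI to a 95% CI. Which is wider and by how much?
95% CI is wider by 1.30

df = 40
80% CI: t* = 1.303, (20.22, 22.58), width = 2 · t* · s/√n = 2.36
95% CI: t* = 2.021, (19.57, 23.23), width = 2 · t* · s/√n = 3.66

The 95% CI is wider by 3.66 - 2.36 = 1.30.
Higher confidence requires a wider interval.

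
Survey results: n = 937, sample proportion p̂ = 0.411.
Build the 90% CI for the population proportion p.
(0.385, 0.437)

Proportion CI:
SE = √(p̂(1-p̂)/n) = √(0.411 · 0.589 / 937) = 0.01607

z* = 1.645
Margin = z* · SE = 1.645 · 0.01607 = 0.0264

CI: 0.411 ± 0.0264 = (0.385, 0.437)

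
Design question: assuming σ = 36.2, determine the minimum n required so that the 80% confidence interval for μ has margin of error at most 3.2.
n ≥ 211

For margin E ≤ 3.2:
n ≥ (z* · σ / E)²
n ≥ (1.282 · 36.2 / 3.2)²
n ≥ 210.33

Minimum n = 211 (rounding up)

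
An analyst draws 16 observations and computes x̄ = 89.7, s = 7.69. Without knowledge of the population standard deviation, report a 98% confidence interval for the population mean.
(84.70, 94.70)

t-interval (σ unknown):
df = n - 1 = 15
t* = 2.602 for 98% confidence

Margin of error = t* · s/√n = 2.602 · 7.69/√16 = 5.00

CI: (84.70, 94.70)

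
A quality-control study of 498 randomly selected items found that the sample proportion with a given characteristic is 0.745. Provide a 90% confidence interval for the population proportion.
(0.713, 0.777)

Proportion CI:
SE = √(p̂(1-p̂)/n) = √(0.745 · 0.255 / 498) = 0.01953

z* = 1.645
Margin = z* · SE = 1.645 · 0.01953 = 0.0321

CI: 0.745 ± 0.0321 = (0.713, 0.777)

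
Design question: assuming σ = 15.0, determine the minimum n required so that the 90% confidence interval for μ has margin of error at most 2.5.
n ≥ 98

For margin E ≤ 2.5:
n ≥ (z* · σ / E)²
n ≥ (1.645 · 15.0 / 2.5)²
n ≥ 97.42

Minimum n = 98 (rounding up)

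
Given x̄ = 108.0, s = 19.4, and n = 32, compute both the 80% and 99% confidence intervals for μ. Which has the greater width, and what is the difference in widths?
99% CI is wider by 9.84

df = 31
80% CI: t* = 1.309, (103.51, 112.49), width = 2 · t* · s/√n = 8.98
99% CI: t* = 2.744, (98.59, 117.41), width = 2 · t* · s/√n = 18.82

The 99% CI is wider by 18.82 - 8.98 = 9.84.
Higher confidence requires a wider interval.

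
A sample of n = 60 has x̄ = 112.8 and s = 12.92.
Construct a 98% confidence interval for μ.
(108.81, 116.79)

t-interval (σ unknown):
df = n - 1 = 59
t* = 2.391 for 98% confidence

Margin of error = t* · s/√n = 2.391 · 12.92/√60 = 3.99

CI: (108.81, 116.79)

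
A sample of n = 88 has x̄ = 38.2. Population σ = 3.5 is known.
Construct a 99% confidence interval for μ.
(37.24, 39.16)

z-interval (σ known):
z* = 2.576 for 99% confidence

Margin of error = z* · σ/√n = 2.576 · 3.5/√88 = 0.96

CI: (38.2 - 0.96, 38.2 + 0.96) = (37.24, 39.16)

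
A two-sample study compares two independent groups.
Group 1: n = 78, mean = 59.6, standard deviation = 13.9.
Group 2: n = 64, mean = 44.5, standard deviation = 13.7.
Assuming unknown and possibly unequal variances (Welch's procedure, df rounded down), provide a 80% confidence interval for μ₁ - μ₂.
(12.10, 18.10)

Difference: x̄₁ - x̄₂ = 15.10
SE = √(s₁²/n₁ + s₂²/n₂) = √(13.9²/78 + 13.7²/64) = 2.3259
df = 135.36 → 135 (Welch–Satterthwaite, rounded down)
t* = 1.288

CI: 15.10 ± 1.288 · 2.3259 = 15.10 ± 3.00 = (12.10, 18.10)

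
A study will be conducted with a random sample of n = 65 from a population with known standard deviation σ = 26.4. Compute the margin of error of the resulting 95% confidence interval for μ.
Margin of error = 6.42

Margin of error = z* · σ/√n
= 1.960 · 26.4/√65
= 1.960 · 26.4/8.0623
= 6.42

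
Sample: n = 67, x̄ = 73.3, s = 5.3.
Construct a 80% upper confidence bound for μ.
μ ≤ 73.85

Upper bound (one-sided):
t* = 0.847 (one-sided for 80%)
Upper bound = x̄ + t* · s/√n = 73.3 + 0.847 · 5.3/√67 = 73.85

We are 80% confident that μ ≤ 73.85.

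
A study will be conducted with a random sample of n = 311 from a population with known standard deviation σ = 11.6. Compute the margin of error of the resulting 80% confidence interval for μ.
Margin of error = 0.84

Margin of error = z* · σ/√n
= 1.282 · 11.6/√311
= 1.282 · 11.6/17.6352
= 0.84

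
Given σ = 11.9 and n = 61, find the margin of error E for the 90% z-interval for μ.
Margin of error = 2.51

Margin of error = z* · σ/√n
= 1.645 · 11.9/√61
= 1.645 · 11.9/7.8102
= 2.51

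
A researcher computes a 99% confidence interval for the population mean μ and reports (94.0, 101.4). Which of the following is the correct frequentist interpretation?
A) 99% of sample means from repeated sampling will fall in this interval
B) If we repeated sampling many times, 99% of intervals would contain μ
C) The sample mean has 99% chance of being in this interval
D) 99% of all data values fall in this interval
B

A) Wrong — coverage applies to intervals containing μ, not to future x̄ values.
B) Correct — this is the frequentist long-run coverage interpretation.
C) Wrong — x̄ is observed and sits in the interval by construction.
D) Wrong — a CI is about the parameter μ, not individual data values.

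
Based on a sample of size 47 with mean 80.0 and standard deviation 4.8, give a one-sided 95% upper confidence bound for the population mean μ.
μ ≤ 81.18

Upper bound (one-sided):
t* = 1.679 (one-sided for 95%)
Upper bound = x̄ + t* · s/√n = 80.0 + 1.679 · 4.8/√47 = 81.18

We are 95% confident that μ ≤ 81.18.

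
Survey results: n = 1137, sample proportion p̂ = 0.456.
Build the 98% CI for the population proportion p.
(0.422, 0.490)

Proportion CI:
SE = √(p̂(1-p̂)/n) = √(0.456 · 0.544 / 1137) = 0.01477

z* = 2.326
Margin = z* · SE = 2.326 · 0.01477 = 0.0344

CI: 0.456 ± 0.0344 = (0.422, 0.490)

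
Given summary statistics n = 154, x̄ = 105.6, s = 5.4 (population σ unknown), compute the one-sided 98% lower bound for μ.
μ ≥ 104.70

Lower bound (one-sided):
t* = 2.071 (one-sided for 98%)
Lower bound = x̄ - t* · s/√n = 105.6 - 2.071 · 5.4/√154 = 104.70

We are 98% confident that μ ≥ 104.70.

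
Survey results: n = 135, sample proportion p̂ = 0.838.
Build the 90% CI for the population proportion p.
(0.786, 0.890)

Proportion CI:
SE = √(p̂(1-p̂)/n) = √(0.838 · 0.162 / 135) = 0.03171

z* = 1.645
Margin = z* · SE = 1.645 · 0.03171 = 0.0522

CI: 0.838 ± 0.0522 = (0.786, 0.890)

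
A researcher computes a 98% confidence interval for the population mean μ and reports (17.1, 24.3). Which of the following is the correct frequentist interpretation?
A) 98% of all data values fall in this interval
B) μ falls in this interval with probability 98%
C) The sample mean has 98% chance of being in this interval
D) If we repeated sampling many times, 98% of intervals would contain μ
D

A) Wrong — a CI is about the parameter μ, not individual data values.
B) Wrong — μ is fixed; the randomness lives in the interval, not in μ.
C) Wrong — x̄ is observed and sits in the interval by construction.
D) Correct — this is the frequentist long-run coverage interpretation.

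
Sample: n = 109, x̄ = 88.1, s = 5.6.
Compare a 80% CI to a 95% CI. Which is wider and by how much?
95% CI is wider by 0.75

df = 108
80% CI: t* = 1.289, (87.41, 88.79), width = 2 · t* · s/√n = 1.38
95% CI: t* = 1.982, (87.04, 89.16), width = 2 · t* · s/√n = 2.13

The 95% CI is wider by 2.13 - 1.38 = 0.75.
Higher confidence requires a wider interval.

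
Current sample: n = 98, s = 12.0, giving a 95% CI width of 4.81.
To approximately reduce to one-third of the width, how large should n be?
n ≈ 882

CI width ∝ 1/√n
To reduce width by factor 3, need √n to grow by 3 → need 3² = 9 times as many samples.

Current: n = 98, width = 4.81
New: n = 882, width ≈ 1.59

Width reduced by factor of 4.81/1.59 = 3.03.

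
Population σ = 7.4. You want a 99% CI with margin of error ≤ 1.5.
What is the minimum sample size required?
n ≥ 162

For margin E ≤ 1.5:
n ≥ (z* · σ / E)²
n ≥ (2.576 · 7.4 / 1.5)²
n ≥ 161.50

Minimum n = 162 (rounding up)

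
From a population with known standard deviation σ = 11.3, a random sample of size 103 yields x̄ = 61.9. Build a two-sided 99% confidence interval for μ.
(59.03, 64.77)

z-interval (σ known):
z* = 2.576 for 99% confidence

Margin of error = z* · σ/√n = 2.576 · 11.3/√103 = 2.87

CI: (61.9 - 2.87, 61.9 + 2.87) = (59.03, 64.77)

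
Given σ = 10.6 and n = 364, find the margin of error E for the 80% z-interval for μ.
Margin of error = 0.71

Margin of error = z* · σ/√n
= 1.282 · 10.6/√364
= 1.282 · 10.6/19.0788
= 0.71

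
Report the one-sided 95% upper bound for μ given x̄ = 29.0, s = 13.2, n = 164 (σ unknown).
μ ≤ 30.70

Upper bound (one-sided):
t* = 1.654 (one-sided for 95%)
Upper bound = x̄ + t* · s/√n = 29.0 + 1.654 · 13.2/√164 = 30.70

We are 95% confident that μ ≤ 30.70.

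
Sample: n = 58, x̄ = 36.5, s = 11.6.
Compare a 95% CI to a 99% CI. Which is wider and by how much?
99% CI is wider by 2.02

df = 57
95% CI: t* = 2.002, (33.45, 39.55), width = 2 · t* · s/√n = 6.10
99% CI: t* = 2.665, (32.44, 40.56), width = 2 · t* · s/√n = 8.12

The 99% CI is wider by 8.12 - 6.10 = 2.02.
Higher confidence requires a wider interval.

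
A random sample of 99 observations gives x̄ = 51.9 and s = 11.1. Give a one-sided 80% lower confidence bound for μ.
μ ≥ 50.96

Lower bound (one-sided):
t* = 0.845 (one-sided for 80%)
Lower bound = x̄ - t* · s/√n = 51.9 - 0.845 · 11.1/√99 = 50.96

We are 80% confident that μ ≥ 50.96.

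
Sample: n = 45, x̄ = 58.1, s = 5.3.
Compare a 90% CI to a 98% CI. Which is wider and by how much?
98% CI is wider by 1.16

df = 44
90% CI: t* = 1.680, (56.77, 59.43), width = 2 · t* · s/√n = 2.65
98% CI: t* = 2.414, (56.19, 60.01), width = 2 · t* · s/√n = 3.81

The 98% CI is wider by 3.81 - 2.65 = 1.16.
Higher confidence requires a wider interval.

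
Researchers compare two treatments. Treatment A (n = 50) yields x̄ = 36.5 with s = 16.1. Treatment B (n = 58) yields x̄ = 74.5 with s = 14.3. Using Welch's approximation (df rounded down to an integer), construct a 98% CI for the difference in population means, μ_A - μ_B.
(-44.98, -31.02)

Difference: x̄₁ - x̄₂ = -38.00
SE = √(s₁²/n₁ + s₂²/n₂) = √(16.1²/50 + 14.3²/58) = 2.9513
df = 98.96 → 98 (Welch–Satterthwaite, rounded down)
t* = 2.365

CI: -38.00 ± 2.365 · 2.9513 = -38.00 ± 6.98 = (-44.98, -31.02)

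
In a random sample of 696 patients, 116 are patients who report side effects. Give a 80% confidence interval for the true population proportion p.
(0.149, 0.185)

Proportion CI:
p̂ = 116/696 = 0.16667
SE = √(p̂(1-p̂)/n) = √(0.16667 · 0.83333 / 696) = 0.01413

z* = 1.282
Margin = z* · SE = 1.282 · 0.01413 = 0.0181

CI: 0.16667 ± 0.0181 = (0.149, 0.185)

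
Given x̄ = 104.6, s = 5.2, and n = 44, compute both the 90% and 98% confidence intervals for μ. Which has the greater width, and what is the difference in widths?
98% CI is wider by 1.15

df = 43
90% CI: t* = 1.681, (103.28, 105.92), width = 2 · t* · s/√n = 2.64
98% CI: t* = 2.416, (102.71, 106.49), width = 2 · t* · s/√n = 3.79

The 98% CI is wider by 3.79 - 2.64 = 1.15.
Higher confidence requires a wider interval.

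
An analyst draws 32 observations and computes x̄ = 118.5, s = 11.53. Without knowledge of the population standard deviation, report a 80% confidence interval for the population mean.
(115.83, 121.17)

t-interval (σ unknown):
df = n - 1 = 31
t* = 1.309 for 80% confidence

Margin of error = t* · s/√n = 1.309 · 11.53/√32 = 2.67

CI: (115.83, 121.17)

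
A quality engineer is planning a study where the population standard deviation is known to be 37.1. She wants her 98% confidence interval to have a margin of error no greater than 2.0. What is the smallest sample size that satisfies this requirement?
n ≥ 1862

For margin E ≤ 2.0:
n ≥ (z* · σ / E)²
n ≥ (2.326 · 37.1 / 2.0)²
n ≥ 1861.69

Minimum n = 1862 (rounding up)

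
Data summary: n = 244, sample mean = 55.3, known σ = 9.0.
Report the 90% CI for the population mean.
(54.35, 56.25)

z-interval (σ known):
z* = 1.645 for 90% confidence

Margin of error = z* · σ/√n = 1.645 · 9.0/√244 = 0.95

CI: (55.3 - 0.95, 55.3 + 0.95) = (54.35, 56.25)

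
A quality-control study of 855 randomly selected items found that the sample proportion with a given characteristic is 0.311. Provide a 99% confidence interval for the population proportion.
(0.270, 0.352)

Proportion CI:
SE = √(p̂(1-p̂)/n) = √(0.311 · 0.689 / 855) = 0.01583

z* = 2.576
Margin = z* · SE = 2.576 · 0.01583 = 0.0408

CI: 0.311 ± 0.0408 = (0.270, 0.352)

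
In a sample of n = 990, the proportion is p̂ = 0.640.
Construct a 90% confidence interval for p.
(0.615, 0.665)

Proportion CI:
SE = √(p̂(1-p̂)/n) = √(0.640 · 0.360 / 990) = 0.01526

z* = 1.645
Margin = z* · SE = 1.645 · 0.01526 = 0.0251

CI: 0.640 ± 0.0251 = (0.615, 0.665)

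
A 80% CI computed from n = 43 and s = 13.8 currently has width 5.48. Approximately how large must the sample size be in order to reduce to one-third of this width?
n ≈ 387

CI width ∝ 1/√n
To reduce width by factor 3, need √n to grow by 3 → need 3² = 9 times as many samples.

Current: n = 43, width = 5.48
New: n = 387, width ≈ 1.80

Width reduced by factor of 5.48/1.80 = 3.04.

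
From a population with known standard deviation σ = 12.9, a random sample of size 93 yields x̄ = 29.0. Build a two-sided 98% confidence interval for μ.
(25.89, 32.11)

z-interval (σ known):
z* = 2.326 for 98% confidence

Margin of error = z* · σ/√n = 2.326 · 12.9/√93 = 3.11

CI: (29.0 - 3.11, 29.0 + 3.11) = (25.89, 32.11)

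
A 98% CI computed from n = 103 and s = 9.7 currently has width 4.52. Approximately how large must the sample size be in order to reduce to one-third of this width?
n ≈ 927

CI width ∝ 1/√n
To reduce width by factor 3, need √n to grow by 3 → need 3² = 9 times as many samples.

Current: n = 103, width = 4.52
New: n = 927, width ≈ 1.48

Width reduced by factor of 4.52/1.48 = 3.05.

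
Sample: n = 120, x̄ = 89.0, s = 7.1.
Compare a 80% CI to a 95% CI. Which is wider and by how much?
95% CI is wider by 0.90

df = 119
80% CI: t* = 1.289, (88.16, 89.84), width = 2 · t* · s/√n = 1.67
95% CI: t* = 1.980, (87.72, 90.28), width = 2 · t* · s/√n = 2.57

The 95% CI is wider by 2.57 - 1.67 = 0.90.
Higher confidence requires a wider interval.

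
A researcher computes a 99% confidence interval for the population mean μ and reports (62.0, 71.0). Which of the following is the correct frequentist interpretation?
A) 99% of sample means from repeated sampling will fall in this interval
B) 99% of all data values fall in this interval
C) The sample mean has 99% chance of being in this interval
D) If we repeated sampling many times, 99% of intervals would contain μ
D

A) Wrong — coverage applies to intervals containing μ, not to future x̄ values.
B) Wrong — a CI is about the parameter μ, not individual data values.
C) Wrong — x̄ is observed and sits in the interval by construction.
D) Correct — this is the frequentist long-run coverage interpretation.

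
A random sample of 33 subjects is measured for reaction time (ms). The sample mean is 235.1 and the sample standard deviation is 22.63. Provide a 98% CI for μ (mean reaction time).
(225.45, 244.75)

t-interval (σ unknown):
df = n - 1 = 32
t* = 2.449 for 98% confidence

Margin of error = t* · s/√n = 2.449 · 22.63/√33 = 9.65

CI: (225.45, 244.75)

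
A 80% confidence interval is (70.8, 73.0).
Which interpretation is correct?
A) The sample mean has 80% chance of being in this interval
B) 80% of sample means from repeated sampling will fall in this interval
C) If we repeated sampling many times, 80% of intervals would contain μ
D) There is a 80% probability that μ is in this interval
C

A) Wrong — x̄ is observed and sits in the interval by construction.
B) Wrong — coverage applies to intervals containing μ, not to future x̄ values.
C) Correct — this is the frequentist long-run coverage interpretation.
D) Wrong — μ is fixed; the randomness lives in the interval, not in μ.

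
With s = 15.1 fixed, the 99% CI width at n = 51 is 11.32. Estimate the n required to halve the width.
n ≈ 204

CI width ∝ 1/√n
To reduce width by factor 2, need √n to grow by 2 → need 2² = 4 times as many samples.

Current: n = 51, width = 11.32
New: n = 204, width ≈ 5.50

Width reduced by factor of 11.32/5.50 = 2.06.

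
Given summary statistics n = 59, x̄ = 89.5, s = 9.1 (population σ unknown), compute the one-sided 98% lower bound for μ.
μ ≥ 87.01

Lower bound (one-sided):
t* = 2.101 (one-sided for 98%)
Lower bound = x̄ - t* · s/√n = 89.5 - 2.101 · 9.1/√59 = 87.01

We are 98% confident that μ ≥ 87.01.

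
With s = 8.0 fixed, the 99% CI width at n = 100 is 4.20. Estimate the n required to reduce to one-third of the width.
n ≈ 900

CI width ∝ 1/√n
To reduce width by factor 3, need √n to grow by 3 → need 3² = 9 times as many samples.

Current: n = 100, width = 4.20
New: n = 900, width ≈ 1.38

Width reduced by factor of 4.20/1.38 = 3.04.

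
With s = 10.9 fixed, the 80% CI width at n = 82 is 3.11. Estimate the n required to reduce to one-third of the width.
n ≈ 738

CI width ∝ 1/√n
To reduce width by factor 3, need √n to grow by 3 → need 3² = 9 times as many samples.

Current: n = 82, width = 3.11
New: n = 738, width ≈ 1.03

Width reduced by factor of 3.11/1.03 = 3.02.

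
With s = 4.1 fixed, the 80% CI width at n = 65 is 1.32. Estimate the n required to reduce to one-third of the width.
n ≈ 585

CI width ∝ 1/√n
To reduce width by factor 3, need √n to grow by 3 → need 3² = 9 times as many samples.

Current: n = 65, width = 1.32
New: n = 585, width ≈ 0.43

Width reduced by factor of 1.32/0.43 = 3.07.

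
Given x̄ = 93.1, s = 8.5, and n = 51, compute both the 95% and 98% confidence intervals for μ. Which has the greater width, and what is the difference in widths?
98% CI is wider by 0.94

df = 50
95% CI: t* = 2.009, (90.71, 95.49), width = 2 · t* · s/√n = 4.78
98% CI: t* = 2.403, (90.24, 95.96), width = 2 · t* · s/√n = 5.72

The 98% CI is wider by 5.72 - 4.78 = 0.94.
Higher confidence requires a wider interval.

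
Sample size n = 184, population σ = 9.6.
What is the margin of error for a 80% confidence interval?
Margin of error = 0.91

Margin of error = z* · σ/√n
= 1.282 · 9.6/√184
= 1.282 · 9.6/13.5647
= 0.91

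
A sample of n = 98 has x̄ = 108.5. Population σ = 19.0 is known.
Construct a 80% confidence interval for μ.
(106.04, 110.96)

z-interval (σ known):
z* = 1.282 for 80% confidence

Margin of error = z* · σ/√n = 1.282 · 19.0/√98 = 2.46

CI: (108.5 - 2.46, 108.5 + 2.46) = (106.04, 110.96)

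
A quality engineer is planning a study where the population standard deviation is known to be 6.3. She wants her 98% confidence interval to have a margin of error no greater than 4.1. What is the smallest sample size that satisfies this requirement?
n ≥ 13

For margin E ≤ 4.1:
n ≥ (z* · σ / E)²
n ≥ (2.326 · 6.3 / 4.1)²
n ≥ 12.77

Minimum n = 13 (rounding up)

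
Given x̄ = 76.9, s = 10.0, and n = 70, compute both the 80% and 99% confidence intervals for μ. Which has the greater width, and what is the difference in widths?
99% CI is wider by 3.24

df = 69
80% CI: t* = 1.294, (75.35, 78.45), width = 2 · t* · s/√n = 3.09
99% CI: t* = 2.649, (73.73, 80.07), width = 2 · t* · s/√n = 6.33

The 99% CI is wider by 6.33 - 3.09 = 3.24.
Higher confidence requires a wider interval.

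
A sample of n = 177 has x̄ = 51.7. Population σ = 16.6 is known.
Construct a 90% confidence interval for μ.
(49.65, 53.75)

z-interval (σ known):
z* = 1.645 for 90% confidence

Margin of error = z* · σ/√n = 1.645 · 16.6/√177 = 2.05

CI: (51.7 - 2.05, 51.7 + 2.05) = (49.65, 53.75)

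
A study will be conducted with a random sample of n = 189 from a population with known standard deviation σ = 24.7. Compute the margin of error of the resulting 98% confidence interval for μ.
Margin of error = 4.18

Margin of error = z* · σ/√n
= 2.326 · 24.7/√189
= 2.326 · 24.7/13.7477
= 4.18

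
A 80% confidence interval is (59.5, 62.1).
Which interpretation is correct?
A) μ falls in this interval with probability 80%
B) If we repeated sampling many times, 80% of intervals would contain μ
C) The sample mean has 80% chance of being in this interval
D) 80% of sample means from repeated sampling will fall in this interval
B

A) Wrong — μ is fixed; the randomness lives in the interval, not in μ.
B) Correct — this is the frequentist long-run coverage interpretation.
C) Wrong — x̄ is observed and sits in the interval by construction.
D) Wrong — coverage applies to intervals containing μ, not to future x̄ values.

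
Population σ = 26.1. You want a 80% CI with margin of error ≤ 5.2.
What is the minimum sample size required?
n ≥ 42

For margin E ≤ 5.2:
n ≥ (z* · σ / E)²
n ≥ (1.282 · 26.1 / 5.2)²
n ≥ 41.40

Minimum n = 42 (rounding up)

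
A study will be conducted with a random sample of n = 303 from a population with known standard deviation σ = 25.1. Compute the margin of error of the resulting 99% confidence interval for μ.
Margin of error = 3.71

Margin of error = z* · σ/√n
= 2.576 · 25.1/√303
= 2.576 · 25.1/17.4069
= 3.71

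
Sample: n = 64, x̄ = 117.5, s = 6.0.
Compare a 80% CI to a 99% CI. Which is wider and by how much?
99% CI is wider by 2.04

df = 63
80% CI: t* = 1.295, (116.53, 118.47), width = 2 · t* · s/√n = 1.94
99% CI: t* = 2.656, (115.51, 119.49), width = 2 · t* · s/√n = 3.98

The 99% CI is wider by 3.98 - 1.94 = 2.04.
Higher confidence requires a wider interval.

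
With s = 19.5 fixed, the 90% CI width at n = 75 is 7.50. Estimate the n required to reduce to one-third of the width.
n ≈ 675

CI width ∝ 1/√n
To reduce width by factor 3, need √n to grow by 3 → need 3² = 9 times as many samples.

Current: n = 75, width = 7.50
New: n = 675, width ≈ 2.47

Width reduced by factor of 7.50/2.47 = 3.04.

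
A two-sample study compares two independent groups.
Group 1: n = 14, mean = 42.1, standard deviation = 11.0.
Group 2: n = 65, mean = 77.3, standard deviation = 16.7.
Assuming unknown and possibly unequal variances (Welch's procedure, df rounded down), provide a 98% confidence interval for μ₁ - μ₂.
(-44.09, -26.31)

Difference: x̄₁ - x̄₂ = -35.20
SE = √(s₁²/n₁ + s₂²/n₂) = √(11.0²/14 + 16.7²/65) = 3.5963
df = 27.72 → 27 (Welch–Satterthwaite, rounded down)
t* = 2.473

CI: -35.20 ± 2.473 · 3.5963 = -35.20 ± 8.89 = (-44.09, -26.31)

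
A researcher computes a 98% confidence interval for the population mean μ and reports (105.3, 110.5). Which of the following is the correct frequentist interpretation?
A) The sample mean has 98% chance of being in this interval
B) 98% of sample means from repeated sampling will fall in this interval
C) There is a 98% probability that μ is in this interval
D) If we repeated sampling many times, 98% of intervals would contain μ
D

A) Wrong — x̄ is observed and sits in the interval by construction.
B) Wrong — coverage applies to intervals containing μ, not to future x̄ values.
C) Wrong — μ is fixed; the randomness lives in the interval, not in μ.
D) Correct — this is the frequentist long-run coverage interpretation.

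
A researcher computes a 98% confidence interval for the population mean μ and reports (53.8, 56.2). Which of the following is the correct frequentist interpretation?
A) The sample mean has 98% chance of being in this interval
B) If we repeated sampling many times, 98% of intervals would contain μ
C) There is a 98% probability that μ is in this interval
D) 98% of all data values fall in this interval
B

A) Wrong — x̄ is observed and sits in the interval by construction.
B) Correct — this is the frequentist long-run coverage interpretation.
C) Wrong — μ is fixed; the randomness lives in the interval, not in μ.
D) Wrong — a CI is about the parameter μ, not individual data values.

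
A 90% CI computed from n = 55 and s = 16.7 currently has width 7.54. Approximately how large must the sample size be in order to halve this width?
n ≈ 220

CI width ∝ 1/√n
To reduce width by factor 2, need √n to grow by 2 → need 2² = 4 times as many samples.

Current: n = 55, width = 7.54
New: n = 220, width ≈ 3.72

Width reduced by factor of 7.54/3.72 = 2.03.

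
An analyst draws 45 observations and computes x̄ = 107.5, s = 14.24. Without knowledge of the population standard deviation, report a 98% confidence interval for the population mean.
(102.38, 112.62)

t-interval (σ unknown):
df = n - 1 = 44
t* = 2.414 for 98% confidence

Margin of error = t* · s/√n = 2.414 · 14.24/√45 = 5.12

CI: (102.38, 112.62)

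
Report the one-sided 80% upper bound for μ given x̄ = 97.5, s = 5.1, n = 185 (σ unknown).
μ ≤ 97.82

Upper bound (one-sided):
t* = 0.844 (one-sided for 80%)
Upper bound = x̄ + t* · s/√n = 97.5 + 0.844 · 5.1/√185 = 97.82

We are 80% confident that μ ≤ 97.82.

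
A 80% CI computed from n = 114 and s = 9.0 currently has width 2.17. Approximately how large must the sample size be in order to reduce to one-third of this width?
n ≈ 1026

CI width ∝ 1/√n
To reduce width by factor 3, need √n to grow by 3 → need 3² = 9 times as many samples.

Current: n = 114, width = 2.17
New: n = 1026, width ≈ 0.72

Width reduced by factor of 2.17/0.72 = 3.01.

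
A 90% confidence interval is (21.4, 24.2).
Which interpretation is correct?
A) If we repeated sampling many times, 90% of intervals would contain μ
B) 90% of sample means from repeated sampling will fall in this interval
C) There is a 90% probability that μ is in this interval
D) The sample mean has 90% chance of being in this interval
A

A) Correct — this is the frequentist long-run coverage interpretation.
B) Wrong — coverage applies to intervals containing μ, not to future x̄ values.
C) Wrong — μ is fixed; the randomness lives in the interval, not in μ.
D) Wrong — x̄ is observed and sits in the interval by construction.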